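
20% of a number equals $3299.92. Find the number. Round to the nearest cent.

$3299.92 ÷ 0.2 = $16499.60.

$16499.60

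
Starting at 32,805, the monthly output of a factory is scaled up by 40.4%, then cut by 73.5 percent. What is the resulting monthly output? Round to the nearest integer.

12,205

Each change multiplies by a factor: 1.404 × 0.265 = 0.37206.
32,805 × 0.37206 = 12205.4283 ≈ 12,205.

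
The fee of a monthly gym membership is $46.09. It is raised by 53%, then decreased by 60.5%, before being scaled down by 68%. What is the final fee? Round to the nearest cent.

$8.91

53% increase: $46.09 × 1.53 = $70.5177.
60.5% decrease: $70.5177 × 0.395 = $27.8544915.
After the 68% decrease: $27.8544915 × 0.32 = $8.91343728 ≈ $8.91.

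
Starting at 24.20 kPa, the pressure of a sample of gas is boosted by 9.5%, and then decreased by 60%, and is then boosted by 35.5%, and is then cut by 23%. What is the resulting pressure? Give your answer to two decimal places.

Each change multiplies by a factor: 1.095 × 0.4 × 1.355 × 0.77 = 0.4569873.
24.20 × 0.4569873 = 11.05909266 ≈ 11.06.

11.06 kPa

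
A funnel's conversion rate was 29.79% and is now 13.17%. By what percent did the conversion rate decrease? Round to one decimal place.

55.8%

The change is 13.17 − 29.79 = -16.62 percentage points.
Relative to the original 29.79%, that is -16.62 ÷ 29.79 ≈ -55.8%.
So the conversion rate fell by 55.8%.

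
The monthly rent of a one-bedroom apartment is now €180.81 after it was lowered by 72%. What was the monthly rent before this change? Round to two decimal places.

The overall multiplier applied was 0.28.
So the original monthly rent was €180.81 ÷ 0.28 = €645.75.

€645.75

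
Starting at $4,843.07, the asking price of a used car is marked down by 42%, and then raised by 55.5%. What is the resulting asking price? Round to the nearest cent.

After the 42% decrease: $4,843.07 × 0.58 = $2808.9806.
After the 55.5% increase: $2808.9806 × 1.555 = $4367.964833 ≈ $4,367.96.

$4,367.96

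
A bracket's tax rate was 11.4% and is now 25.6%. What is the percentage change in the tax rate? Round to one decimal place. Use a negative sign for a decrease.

The change is 25.6 − 11.4 = 14.2 percentage points.
Relative to the original 11.4%, that is 14.2 ÷ 11.4 ≈ 124.6%.

124.6%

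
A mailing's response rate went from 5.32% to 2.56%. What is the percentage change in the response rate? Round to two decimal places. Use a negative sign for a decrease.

-51.88%

The change is 2.56 − 5.32 = -2.76 percentage points.
Relative to the original 5.32%, that is -2.76 ÷ 5.32 ≈ -51.88%.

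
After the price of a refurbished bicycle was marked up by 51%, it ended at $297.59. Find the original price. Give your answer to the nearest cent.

The overall multiplier applied was 1.51.
So the original price was $297.59 ÷ 1.51 ≈ $197.08.

$197.08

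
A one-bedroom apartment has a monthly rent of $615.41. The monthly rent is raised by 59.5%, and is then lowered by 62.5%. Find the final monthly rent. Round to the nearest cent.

$368.09

59.5% increase: $615.41 × 1.595 = $981.57895.
Apply the 62.5% decrease: $981.57895 × 0.375 = $368.09210625 ≈ $368.09.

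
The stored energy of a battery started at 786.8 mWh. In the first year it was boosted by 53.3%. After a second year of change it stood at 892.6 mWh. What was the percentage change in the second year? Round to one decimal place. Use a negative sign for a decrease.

After the first year: 786.8 × 1.533 = 1206.1644.
Second-year multiplier: 892.6 ÷ 1206.1644 ≈ 0.74003.
That is a change of -26.0%.

-26.0%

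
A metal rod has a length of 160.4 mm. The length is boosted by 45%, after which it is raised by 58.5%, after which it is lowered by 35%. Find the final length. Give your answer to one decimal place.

239.6 mm

After the 45% increase: 160.4 × 1.45 = 232.58.
58.5% increase: 232.58 × 1.585 = 368.6393.
After the 35% decrease: 368.6393 × 0.65 = 239.615545 ≈ 239.6.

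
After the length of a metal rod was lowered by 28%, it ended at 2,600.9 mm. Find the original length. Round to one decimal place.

The overall multiplier applied was 0.72.
So the original length was 2,600.9 ÷ 0.72 ≈ 3,612.4 mm.

3,612.4 mm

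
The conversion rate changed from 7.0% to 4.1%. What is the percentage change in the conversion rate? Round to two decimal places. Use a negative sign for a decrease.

-41.43%

The change is 4.1 − 7.0 = -2.9 percentage points.
Relative to the original 7.0%, that is -2.9 ÷ 7.0 ≈ -41.43%.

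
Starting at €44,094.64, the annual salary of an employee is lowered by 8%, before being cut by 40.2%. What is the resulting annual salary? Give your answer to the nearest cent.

After the 8% decrease: €44,094.64 × 0.92 = €40567.0688.
After the 40.2% decrease: €40567.0688 × 0.598 = €24259.1071424 ≈ €24,259.11.

€24,259.11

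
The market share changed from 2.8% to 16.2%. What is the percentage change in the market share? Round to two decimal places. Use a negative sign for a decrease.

The change is 16.2 − 2.8 = 13.4 percentage points.
Relative to the original 2.8%, that is 13.4 ÷ 2.8 ≈ 478.57%.

478.57%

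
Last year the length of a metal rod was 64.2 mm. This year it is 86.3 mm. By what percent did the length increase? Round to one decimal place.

34.4%

Change: 86.3 − 64.2 = 22.1.
Relative to the original: 22.1 ÷ 64.2 ≈ 34.4%.
So the length increased by 34.4%.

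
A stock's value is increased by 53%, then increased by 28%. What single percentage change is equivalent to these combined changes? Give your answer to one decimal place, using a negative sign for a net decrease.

95.8%

A 53% increase multiplies by 1.53.
Then a 28% increase: 1.53 × 1.28 = 1.9584.
Overall factor 1.9584, i.e. 95.8%.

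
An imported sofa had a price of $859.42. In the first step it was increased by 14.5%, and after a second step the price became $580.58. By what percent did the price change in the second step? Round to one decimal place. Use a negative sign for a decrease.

After the first step: $859.42 × 1.145 = $984.0359.
Second-step multiplier: $580.58 ÷ $984.0359 ≈ 0.59.
That is a change of -41.0%.

-41.0%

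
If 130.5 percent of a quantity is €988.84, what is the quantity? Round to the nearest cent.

€757.73

€988.84 ÷ 1.305 ≈ €757.73.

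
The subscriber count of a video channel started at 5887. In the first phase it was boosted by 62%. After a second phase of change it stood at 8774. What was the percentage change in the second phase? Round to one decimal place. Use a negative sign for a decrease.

-8.0%

After the first phase: 5887 × 1.62 = 9536.94.
Second-phase multiplier: 8774 ÷ 9536.94 ≈ 0.92.
That is a change of -8.0%.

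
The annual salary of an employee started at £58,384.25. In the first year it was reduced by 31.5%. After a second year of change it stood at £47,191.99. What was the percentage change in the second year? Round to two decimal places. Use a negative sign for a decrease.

After the first year: £58,384.25 × 0.685 = £39993.21125.
Second-year multiplier: £47,191.99 ÷ £39993.21125 ≈ 1.18.
That is a change of 18.00%.

18.00%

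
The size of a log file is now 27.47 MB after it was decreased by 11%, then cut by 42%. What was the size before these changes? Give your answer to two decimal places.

53.22 MB

The overall multiplier applied was 0.89 × 0.58 = 0.5162.
So the original size was 27.47 ÷ 0.5162 ≈ 53.22 MB.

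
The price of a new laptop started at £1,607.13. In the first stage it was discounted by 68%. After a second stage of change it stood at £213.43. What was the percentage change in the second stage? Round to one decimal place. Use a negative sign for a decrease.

-58.5%

After the first stage: £1,607.13 × 0.32 = £514.2816.
Second-stage multiplier: £213.43 ÷ £514.2816 ≈ 0.41501.
That is a change of -58.5%.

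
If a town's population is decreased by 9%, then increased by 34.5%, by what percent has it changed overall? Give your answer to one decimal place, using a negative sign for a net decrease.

The combined multiplier is 0.91 × 1.345 = 1.22395.
That corresponds to an increase of 22.4%.

22.4%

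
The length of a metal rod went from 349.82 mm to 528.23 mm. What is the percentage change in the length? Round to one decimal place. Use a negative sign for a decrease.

51.0%

Change: 528.23 − 349.82 = 178.41.
Relative to the original: 178.41 ÷ 349.82 ≈ 51.0%.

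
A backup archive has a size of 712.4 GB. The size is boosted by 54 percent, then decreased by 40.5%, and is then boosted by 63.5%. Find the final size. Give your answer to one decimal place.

1067.3 GB

54% increase: 712.4 × 1.54 = 1097.096.
40.5% decrease: 1097.096 × 0.595 = 652.77212.
63.5% increase: 652.77212 × 1.635 = 1067.2824162 ≈ 1067.3.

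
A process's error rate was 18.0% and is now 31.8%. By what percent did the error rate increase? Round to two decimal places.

The change is 31.8 − 18.0 = 13.8 percentage points.
Relative to the original 18.0%, that is 13.8 ÷ 18.0 ≈ 76.67%.
So the error rate rose by 76.67%.

76.67%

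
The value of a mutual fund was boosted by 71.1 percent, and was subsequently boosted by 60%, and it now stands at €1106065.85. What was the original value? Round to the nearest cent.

€404027.56

Undoing the 60% increase: €1106065.85 ÷ 1.6 = €691291.15625.
Undoing the 71.1% increase: €691291.15625 ÷ 1.711 ≈ €404027.56.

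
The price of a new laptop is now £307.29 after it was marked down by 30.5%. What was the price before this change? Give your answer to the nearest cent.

£442.14

The overall multiplier applied was 0.695.
So the original price was £307.29 ÷ 0.695 ≈ £442.14.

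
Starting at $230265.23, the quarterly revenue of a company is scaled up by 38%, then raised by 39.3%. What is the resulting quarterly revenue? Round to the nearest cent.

Each change multiplies by a factor: 1.38 × 1.393 = 1.92234.
$230265.23 × 1.92234 = $442648.0622382 ≈ $442648.06.

$442648.06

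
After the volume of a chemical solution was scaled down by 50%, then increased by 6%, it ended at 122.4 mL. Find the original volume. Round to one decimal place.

230.9 mL

The overall multiplier applied was 0.5 × 1.06 = 0.53.
So the original volume was 122.4 ÷ 0.53 ≈ 230.9 mL.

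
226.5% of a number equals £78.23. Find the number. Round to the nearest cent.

£78.23 ÷ 2.265 ≈ £34.54.

£34.54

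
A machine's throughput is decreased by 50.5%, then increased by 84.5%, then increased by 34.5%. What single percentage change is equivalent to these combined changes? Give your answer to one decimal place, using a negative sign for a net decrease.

A 50.5% decrease multiplies by 0.495.
Then an 84.5% increase: 0.495 × 1.845 = 0.913275.
Then a 34.5% increase: 0.913275 × 1.345 = 1.228354875.
Overall factor 1.228354875, i.e. 22.8%.

22.8%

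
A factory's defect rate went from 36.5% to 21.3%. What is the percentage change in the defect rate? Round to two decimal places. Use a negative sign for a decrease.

The change is 21.3 − 36.5 = -15.2 percentage points.
Relative to the original 36.5%, that is -15.2 ÷ 36.5 ≈ -41.64%.

-41.64%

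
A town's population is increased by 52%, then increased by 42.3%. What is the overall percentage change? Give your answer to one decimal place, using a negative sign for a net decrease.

A 52% increase multiplies by 1.52.
Then a 42.3% increase: 1.52 × 1.423 = 2.16296.
Overall factor 2.16296, i.e. 116.3%.

116.3%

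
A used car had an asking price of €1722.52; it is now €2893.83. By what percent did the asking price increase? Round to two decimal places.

68.00%

Change: €2893.83 − €1722.52 = €1171.31.
Relative to the original: €1171.31 ÷ €1722.52 ≈ 68.00%.
So the asking price increased by 68.00%.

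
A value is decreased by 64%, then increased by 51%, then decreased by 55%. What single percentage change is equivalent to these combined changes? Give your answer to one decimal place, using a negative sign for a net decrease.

-75.5%

The combined multiplier is 0.36 × 1.51 × 0.45 = 0.24462.
That corresponds to a decrease of 75.5%.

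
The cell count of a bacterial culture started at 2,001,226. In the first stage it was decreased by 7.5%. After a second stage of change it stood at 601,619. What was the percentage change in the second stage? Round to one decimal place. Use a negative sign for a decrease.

After the first stage: 2,001,226 × 0.925 = 1851134.05.
Second-stage multiplier: 601,619 ÷ 1851134.05 ≈ 0.325.
That is a change of -67.5%.

-67.5%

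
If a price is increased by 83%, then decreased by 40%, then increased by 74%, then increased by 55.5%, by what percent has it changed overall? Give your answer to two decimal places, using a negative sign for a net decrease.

The combined multiplier is 1.83 × 0.6 × 1.74 × 1.555 = 2.9708586.
That corresponds to an increase of 197.09%.

197.09%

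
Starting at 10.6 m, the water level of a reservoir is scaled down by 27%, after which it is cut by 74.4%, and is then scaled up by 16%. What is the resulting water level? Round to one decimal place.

Apply the 27% decrease: 10.6 × 0.73 = 7.738.
74.4% decrease: 7.738 × 0.256 = 1.980928.
After the 16% increase: 1.980928 × 1.16 = 2.29787648 ≈ 2.3.

2.3 m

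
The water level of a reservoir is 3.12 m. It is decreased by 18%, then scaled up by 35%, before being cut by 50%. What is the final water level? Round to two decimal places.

After the 18% decrease: 3.12 × 0.82 = 2.5584.
35% increase: 2.5584 × 1.35 = 3.45384.
50% decrease: 3.45384 × 0.5 = 1.72692 ≈ 1.73.

1.73 m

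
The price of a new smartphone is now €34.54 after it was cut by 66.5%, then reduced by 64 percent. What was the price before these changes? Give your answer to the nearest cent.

Undoing the 64% decrease: €34.54 ÷ 0.36 ≈ €95.944444.
Undoing the 66.5% decrease: €95.944444 ÷ 0.335 ≈ €286.40.

€286.40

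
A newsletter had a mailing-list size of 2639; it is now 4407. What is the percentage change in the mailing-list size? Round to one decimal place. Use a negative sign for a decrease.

Change: 4407 − 2639 = 1768.
Relative to the original: 1768 ÷ 2639 ≈ 67.0%.

67.0%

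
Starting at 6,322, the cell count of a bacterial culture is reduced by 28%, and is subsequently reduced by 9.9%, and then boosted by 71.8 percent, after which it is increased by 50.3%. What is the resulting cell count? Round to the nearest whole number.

Each change multiplies by a factor: 0.72 × 0.901 × 1.718 × 1.503 = 1.67509494288.
6,322 × 1.67509494288 = 10589.95022888736 ≈ 10,590.

10,590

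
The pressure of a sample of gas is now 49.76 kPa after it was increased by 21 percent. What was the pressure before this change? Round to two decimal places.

The overall multiplier applied was 1.21.
So the original pressure was 49.76 ÷ 1.21 ≈ 41.12 kPa.

41.12 kPa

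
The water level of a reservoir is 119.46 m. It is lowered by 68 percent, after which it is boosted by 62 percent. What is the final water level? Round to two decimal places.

Each change multiplies by a factor: 0.32 × 1.62 = 0.5184.
119.46 × 0.5184 = 61.928064 ≈ 61.93.

61.93 m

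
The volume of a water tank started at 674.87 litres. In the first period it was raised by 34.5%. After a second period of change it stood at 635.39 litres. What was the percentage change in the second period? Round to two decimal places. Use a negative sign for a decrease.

-30.00%

After the first period: 674.87 × 1.345 = 907.70015.
Second-period multiplier: 635.39 ÷ 907.70015 ≈ 0.7.
That is a change of -30.00%.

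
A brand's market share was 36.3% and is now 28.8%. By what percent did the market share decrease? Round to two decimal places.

The change is 28.8 − 36.3 = -7.5 percentage points.
Relative to the original 36.3%, that is -7.5 ÷ 36.3 ≈ -20.66%.
So the market share fell by 20.66%.

20.66%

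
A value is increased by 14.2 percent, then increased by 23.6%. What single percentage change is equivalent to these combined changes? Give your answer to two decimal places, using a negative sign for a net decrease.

A 14.2% increase multiplies by 1.142.
Then a 23.6% increase: 1.142 × 1.236 = 1.411512.
Overall factor 1.411512, i.e. 41.15%.

41.15%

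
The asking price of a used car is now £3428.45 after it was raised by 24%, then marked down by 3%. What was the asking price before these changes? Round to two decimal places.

The overall multiplier applied was 1.24 × 0.97 = 1.2028.
So the original asking price was £3428.45 ÷ 1.2028 ≈ £2850.39.

£2850.39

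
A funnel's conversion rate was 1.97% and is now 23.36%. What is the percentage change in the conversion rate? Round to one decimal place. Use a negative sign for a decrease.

1085.8%

The change is 23.36 − 1.97 = 21.39 percentage points.
Relative to the original 1.97%, that is 21.39 ÷ 1.97 ≈ 1085.8%.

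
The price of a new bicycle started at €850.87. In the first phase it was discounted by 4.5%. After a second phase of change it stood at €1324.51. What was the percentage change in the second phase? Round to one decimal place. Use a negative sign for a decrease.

63.0%

After the first phase: €850.87 × 0.955 = €812.58085.
Second-phase multiplier: €1324.51 ÷ €812.58085 ≈ 1.63.
That is a change of 63.0%.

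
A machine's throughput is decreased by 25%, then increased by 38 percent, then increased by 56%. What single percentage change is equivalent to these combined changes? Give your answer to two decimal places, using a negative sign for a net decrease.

61.46%

A 25% decrease multiplies by 0.75.
Then a 38% increase: 0.75 × 1.38 = 1.035.
Then a 56% increase: 1.035 × 1.56 = 1.6146.
Overall factor 1.6146, i.e. 61.46%.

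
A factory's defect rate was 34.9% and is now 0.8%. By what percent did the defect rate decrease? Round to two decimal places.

The change is 0.8 − 34.9 = -34.1 percentage points.
Relative to the original 34.9%, that is -34.1 ÷ 34.9 ≈ -97.71%.
So the defect rate fell by 97.71%.

97.71%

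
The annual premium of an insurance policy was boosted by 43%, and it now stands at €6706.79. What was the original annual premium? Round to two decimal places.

€4690.06

The overall multiplier applied was 1.43.
So the original annual premium was €6706.79 ÷ 1.43 ≈ €4690.06.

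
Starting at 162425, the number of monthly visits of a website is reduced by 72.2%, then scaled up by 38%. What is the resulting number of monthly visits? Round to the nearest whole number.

62313

Each change multiplies by a factor: 0.278 × 1.38 = 0.38364.
162425 × 0.38364 = 62312.727 ≈ 62313.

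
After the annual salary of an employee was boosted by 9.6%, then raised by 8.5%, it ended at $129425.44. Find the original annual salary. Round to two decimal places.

The overall multiplier applied was 1.096 × 1.085 = 1.18916.
So the original annual salary was $129425.44 ÷ 1.18916 ≈ $108837.70.

$108837.70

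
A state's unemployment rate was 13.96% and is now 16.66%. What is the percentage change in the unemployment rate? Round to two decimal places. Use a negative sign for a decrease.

The change is 16.66 − 13.96 = 2.70 percentage points.
Relative to the original 13.96%, that is 2.70 ÷ 13.96 ≈ 19.34%.

19.34%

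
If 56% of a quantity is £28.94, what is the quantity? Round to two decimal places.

£51.68

£28.94 ÷ 0.56 ≈ £51.68.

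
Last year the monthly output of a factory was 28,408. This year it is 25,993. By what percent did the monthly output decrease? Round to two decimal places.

Change: 25,993 − 28,408 = -2,415.
Relative to the original: -2,415 ÷ 28,408 ≈ -8.50%.
So the monthly output decreased by 8.50%.

8.50%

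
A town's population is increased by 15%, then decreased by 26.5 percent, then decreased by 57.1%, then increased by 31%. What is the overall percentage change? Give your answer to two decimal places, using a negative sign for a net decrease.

-52.50%

The combined multiplier is 1.15 × 0.735 × 0.429 × 1.31 = 0.4750220475.
That corresponds to a decrease of 52.50%.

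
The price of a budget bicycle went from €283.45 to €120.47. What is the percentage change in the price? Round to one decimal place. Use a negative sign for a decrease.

Change: €120.47 − €283.45 = -€162.98.
Relative to the original: -€162.98 ÷ €283.45 ≈ -57.5%.

-57.5%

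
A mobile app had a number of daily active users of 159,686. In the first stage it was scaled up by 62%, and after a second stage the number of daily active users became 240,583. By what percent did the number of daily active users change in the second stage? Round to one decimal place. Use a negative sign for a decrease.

-7.0%

After the first stage: 159,686 × 1.62 = 258691.32.
Second-stage multiplier: 240,583 ÷ 258691.32 ≈ 0.93.
That is a change of -7.0%.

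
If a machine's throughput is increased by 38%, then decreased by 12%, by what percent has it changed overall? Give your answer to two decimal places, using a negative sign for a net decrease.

The combined multiplier is 1.38 × 0.88 = 1.2144.
That corresponds to an increase of 21.44%.

21.44%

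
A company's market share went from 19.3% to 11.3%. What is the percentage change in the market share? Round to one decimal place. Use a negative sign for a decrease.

-41.5%

The change is 11.3 − 19.3 = -8.0 percentage points.
Relative to the original 19.3%, that is -8.0 ÷ 19.3 ≈ -41.5%.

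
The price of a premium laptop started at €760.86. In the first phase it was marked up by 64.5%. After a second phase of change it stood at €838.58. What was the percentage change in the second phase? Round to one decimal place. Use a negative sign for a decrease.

-33.0%

After the first phase: €760.86 × 1.645 = €1251.6147.
Second-phase multiplier: €838.58 ÷ €1251.6147 ≈ 0.67.
That is a change of -33.0%.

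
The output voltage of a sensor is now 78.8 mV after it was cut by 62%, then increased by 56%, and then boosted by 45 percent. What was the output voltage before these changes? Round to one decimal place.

91.7 mV

Undoing the 45% increase: 78.8 ÷ 1.45 ≈ 54.344828.
Undoing the 56% increase: 54.344828 ÷ 1.56 ≈ 34.836428.
Undoing the 62% decrease: 34.836428 ÷ 0.38 ≈ 91.7 mV.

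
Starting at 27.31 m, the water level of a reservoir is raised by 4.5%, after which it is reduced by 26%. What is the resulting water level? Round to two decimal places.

Apply the 4.5% increase: 27.31 × 1.045 = 28.53895.
Apply the 26% decrease: 28.53895 × 0.74 = 21.118823 ≈ 21.12.

21.12 m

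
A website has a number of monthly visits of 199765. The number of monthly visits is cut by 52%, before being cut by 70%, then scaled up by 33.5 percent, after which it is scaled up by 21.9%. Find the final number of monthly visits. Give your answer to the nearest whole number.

46813

After the 52% decrease: 199765 × 0.48 = 95887.2.
After the 70% decrease: 95887.2 × 0.3 = 28766.16.
33.5% increase: 28766.16 × 1.335 = 38402.8236.
Apply the 21.9% increase: 38402.8236 × 1.219 = 46813.0419684 ≈ 46813.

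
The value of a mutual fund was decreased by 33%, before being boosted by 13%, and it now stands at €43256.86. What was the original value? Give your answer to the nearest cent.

The overall multiplier applied was 0.67 × 1.13 = 0.7571.
So the original value was €43256.86 ÷ 0.7571 ≈ €57134.94.

€57134.94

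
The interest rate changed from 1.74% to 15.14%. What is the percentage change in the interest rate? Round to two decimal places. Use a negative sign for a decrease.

770.11%

The change is 15.14 − 1.74 = 13.40 percentage points.
Relative to the original 1.74%, that is 13.40 ÷ 1.74 ≈ 770.11%.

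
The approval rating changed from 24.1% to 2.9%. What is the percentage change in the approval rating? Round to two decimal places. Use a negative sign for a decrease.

-87.97%

The change is 2.9 − 24.1 = -21.2 percentage points.
Relative to the original 24.1%, that is -21.2 ÷ 24.1 ≈ -87.97%.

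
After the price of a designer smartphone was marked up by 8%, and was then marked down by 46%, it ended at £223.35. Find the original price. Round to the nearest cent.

The overall multiplier applied was 1.08 × 0.54 = 0.5832.
So the original price was £223.35 ÷ 0.5832 ≈ £382.97.

£382.97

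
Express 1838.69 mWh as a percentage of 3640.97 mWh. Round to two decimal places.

1838.69 mWh ÷ 3640.97 mWh ≈ 50.50%.

50.50%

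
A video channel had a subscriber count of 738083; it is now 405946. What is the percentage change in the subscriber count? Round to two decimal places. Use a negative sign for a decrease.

-45.00%

Change: 405946 − 738083 = -332137.
Relative to the original: -332137 ÷ 738083 ≈ -45.00%.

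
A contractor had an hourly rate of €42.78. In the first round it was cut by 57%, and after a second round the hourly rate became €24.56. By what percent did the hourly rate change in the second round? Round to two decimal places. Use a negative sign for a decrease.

33.51%

After the first round: €42.78 × 0.43 = €18.3954.
Second-round multiplier: €24.56 ÷ €18.3954 ≈ 1.335116.
That is a change of 33.51%.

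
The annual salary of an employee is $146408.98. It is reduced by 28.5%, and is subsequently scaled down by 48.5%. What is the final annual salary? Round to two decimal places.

After the 28.5% decrease: $146408.98 × 0.715 = $104682.4207.
After the 48.5% decrease: $104682.4207 × 0.515 = $53911.4466605 ≈ $53911.45.

$53911.45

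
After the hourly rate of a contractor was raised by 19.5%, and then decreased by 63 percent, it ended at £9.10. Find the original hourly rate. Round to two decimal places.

£20.58

The overall multiplier applied was 1.195 × 0.37 = 0.44215.
So the original hourly rate was £9.10 ÷ 0.44215 ≈ £20.58.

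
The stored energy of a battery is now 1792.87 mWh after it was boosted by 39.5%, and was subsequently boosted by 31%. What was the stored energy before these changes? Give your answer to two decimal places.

The overall multiplier applied was 1.395 × 1.31 = 1.82745.
So the original stored energy was 1792.87 ÷ 1.82745 ≈ 981.08 mWh.

981.08 mWh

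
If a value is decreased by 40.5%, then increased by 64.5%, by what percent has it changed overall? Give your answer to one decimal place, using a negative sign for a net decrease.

The combined multiplier is 0.595 × 1.645 = 0.978775.
That corresponds to a decrease of 2.1%.

-2.1%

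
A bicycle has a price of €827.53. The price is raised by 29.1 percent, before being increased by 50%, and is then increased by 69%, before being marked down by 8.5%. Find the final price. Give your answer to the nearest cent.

Apply the 29.1% increase: €827.53 × 1.291 = €1068.34123.
50% increase: €1068.34123 × 1.5 = €1602.511845.
Apply the 69% increase: €1602.511845 × 1.69 = €2708.24501805.
Apply the 8.5% decrease: €2708.24501805 × 0.915 = €2478.04419151575 ≈ €2478.04.

€2478.04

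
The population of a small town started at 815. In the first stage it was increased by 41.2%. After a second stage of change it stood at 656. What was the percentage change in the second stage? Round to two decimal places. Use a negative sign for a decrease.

After the first stage: 815 × 1.412 = 1150.78.
Second-stage multiplier: 656 ÷ 1150.78 ≈ 0.570048.
That is a change of -43.00%.

-43.00%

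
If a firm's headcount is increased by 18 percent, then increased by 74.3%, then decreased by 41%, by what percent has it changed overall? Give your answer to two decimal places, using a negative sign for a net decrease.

21.35%

The combined multiplier is 1.18 × 1.743 × 0.59 = 1.2134766.
That corresponds to an increase of 21.35%.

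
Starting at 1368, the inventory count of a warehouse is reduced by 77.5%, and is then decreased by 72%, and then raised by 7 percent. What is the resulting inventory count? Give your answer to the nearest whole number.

92

Each change multiplies by a factor: 0.225 × 0.28 × 1.07 = 0.06741.
1368 × 0.06741 = 92.21688 ≈ 92.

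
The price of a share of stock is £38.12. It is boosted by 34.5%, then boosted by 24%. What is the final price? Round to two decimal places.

34.5% increase: £38.12 × 1.345 = £51.2714.
After the 24% increase: £51.2714 × 1.24 = £63.576536 ≈ £63.58.

£63.58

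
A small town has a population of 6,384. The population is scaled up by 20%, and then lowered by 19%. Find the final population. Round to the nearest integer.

Apply the 20% increase: 6,384 × 1.2 = 7660.8.
19% decrease: 7660.8 × 0.81 = 6205.248 ≈ 6,205.

6,205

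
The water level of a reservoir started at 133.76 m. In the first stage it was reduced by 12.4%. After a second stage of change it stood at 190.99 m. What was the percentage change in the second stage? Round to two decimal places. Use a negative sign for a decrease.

After the first stage: 133.76 × 0.876 = 117.17376.
Second-stage multiplier: 190.99 ÷ 117.17376 ≈ 1.629972.
That is a change of 63.00%.

63.00%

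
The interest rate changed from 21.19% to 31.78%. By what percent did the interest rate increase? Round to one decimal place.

50.0%

The change is 31.78 − 21.19 = 10.59 percentage points.
Relative to the original 21.19%, that is 10.59 ÷ 21.19 ≈ 50.0%.
So the interest rate rose by 50.0%.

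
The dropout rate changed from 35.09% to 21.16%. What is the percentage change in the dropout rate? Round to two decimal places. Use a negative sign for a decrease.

The change is 21.16 − 35.09 = -13.93 percentage points.
Relative to the original 35.09%, that is -13.93 ÷ 35.09 ≈ -39.70%.

-39.70%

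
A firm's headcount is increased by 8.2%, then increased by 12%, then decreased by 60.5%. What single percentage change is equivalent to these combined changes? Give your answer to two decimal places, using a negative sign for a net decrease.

-52.13%

The combined multiplier is 1.082 × 1.12 × 0.395 = 0.4786768.
That corresponds to a decrease of 52.13%.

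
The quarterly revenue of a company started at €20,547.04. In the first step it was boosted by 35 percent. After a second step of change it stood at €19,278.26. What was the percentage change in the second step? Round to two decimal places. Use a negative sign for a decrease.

After the first step: €20,547.04 × 1.35 = €27738.504.
Second-step multiplier: €19,278.26 ÷ €27738.504 ≈ 0.695.
That is a change of -30.50%.

-30.50%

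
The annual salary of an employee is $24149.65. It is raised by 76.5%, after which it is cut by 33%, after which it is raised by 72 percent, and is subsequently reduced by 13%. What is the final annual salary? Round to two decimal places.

$42734.44

Each change multiplies by a factor: 1.765 × 0.67 × 1.72 × 0.87 = 1.76956782.
$24149.65 × 1.76956782 = $42734.443504263 ≈ $42734.44.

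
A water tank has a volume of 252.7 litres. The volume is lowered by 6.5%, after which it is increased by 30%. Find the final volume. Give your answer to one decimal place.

307.2 litres

Each change multiplies by a factor: 0.935 × 1.3 = 1.2155.
252.7 × 1.2155 = 307.15685 ≈ 307.2.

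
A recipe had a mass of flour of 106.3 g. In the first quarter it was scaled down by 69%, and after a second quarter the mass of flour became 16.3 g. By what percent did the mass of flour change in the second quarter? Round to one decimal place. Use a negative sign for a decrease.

After the first quarter: 106.3 × 0.31 = 32.953.
Second-quarter multiplier: 16.3 ÷ 32.953 ≈ 0.49464.
That is a change of -50.5%.

-50.5%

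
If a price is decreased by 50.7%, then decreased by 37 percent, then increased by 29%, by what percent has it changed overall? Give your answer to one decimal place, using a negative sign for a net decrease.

A 50.7% decrease multiplies by 0.493.
Then a 37% decrease: 0.493 × 0.63 = 0.31059.
Then a 29% increase: 0.31059 × 1.29 = 0.4006611.
Overall factor 0.4006611, i.e. -59.9%.

-59.9%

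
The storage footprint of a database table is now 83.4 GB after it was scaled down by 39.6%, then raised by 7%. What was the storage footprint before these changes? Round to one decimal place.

The overall multiplier applied was 0.604 × 1.07 = 0.64628.
So the original storage footprint was 83.4 ÷ 0.64628 ≈ 129.0 GB.

129.0 GB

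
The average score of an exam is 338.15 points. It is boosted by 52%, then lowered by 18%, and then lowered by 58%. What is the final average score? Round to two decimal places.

177.02 points

Apply the 52% increase: 338.15 × 1.52 = 513.988.
18% decrease: 513.988 × 0.82 = 421.47016.
58% decrease: 421.47016 × 0.42 = 177.0174672 ≈ 177.02.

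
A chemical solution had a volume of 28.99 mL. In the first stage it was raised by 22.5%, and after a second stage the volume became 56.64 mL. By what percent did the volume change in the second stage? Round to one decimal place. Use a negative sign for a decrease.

After the first stage: 28.99 × 1.225 = 35.51275.
Second-stage multiplier: 56.64 ÷ 35.51275 ≈ 1.59492.
That is a change of 59.5%.

59.5%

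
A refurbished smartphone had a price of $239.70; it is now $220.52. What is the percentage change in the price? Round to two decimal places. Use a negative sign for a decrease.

Change: $220.52 − $239.70 = -$19.18.
Relative to the original: -$19.18 ÷ $239.70 ≈ -8.00%.

-8.00%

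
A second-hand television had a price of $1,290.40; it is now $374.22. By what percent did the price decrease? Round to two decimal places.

71.00%

Change: $374.22 − $1,290.40 = -$916.18.
Relative to the original: -$916.18 ÷ $1,290.40 ≈ -71.00%.
So the price decreased by 71.00%.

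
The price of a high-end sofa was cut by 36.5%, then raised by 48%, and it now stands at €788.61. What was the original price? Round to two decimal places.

The overall multiplier applied was 0.635 × 1.48 = 0.9398.
So the original price was €788.61 ÷ 0.9398 ≈ €839.13.

€839.13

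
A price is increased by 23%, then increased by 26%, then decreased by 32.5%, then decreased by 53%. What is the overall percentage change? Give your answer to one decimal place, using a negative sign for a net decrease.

The combined multiplier is 1.23 × 1.26 × 0.675 × 0.47 = 0.49167405.
That corresponds to a decrease of 50.8%.

-50.8%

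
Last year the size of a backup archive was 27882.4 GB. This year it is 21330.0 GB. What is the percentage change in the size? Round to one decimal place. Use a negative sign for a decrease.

Change: 21330.0 − 27882.4 = -6552.4.
Relative to the original: -6552.4 ÷ 27882.4 ≈ -23.5%.

-23.5%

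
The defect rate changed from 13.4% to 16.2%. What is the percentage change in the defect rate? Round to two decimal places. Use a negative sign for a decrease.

20.90%

The change is 16.2 − 13.4 = 2.8 percentage points.
Relative to the original 13.4%, that is 2.8 ÷ 13.4 ≈ 20.90%.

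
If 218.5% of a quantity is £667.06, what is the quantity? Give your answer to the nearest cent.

£305.29

£667.06 ÷ 2.185 ≈ £305.29.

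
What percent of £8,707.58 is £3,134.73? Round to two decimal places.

£3,134.73 ÷ £8,707.58 ≈ 36.00%.

36.00%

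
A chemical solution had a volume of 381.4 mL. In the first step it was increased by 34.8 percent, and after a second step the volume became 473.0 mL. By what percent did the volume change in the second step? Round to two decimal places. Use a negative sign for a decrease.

-8.00%

After the first step: 381.4 × 1.348 = 514.1272.
Second-step multiplier: 473.0 ÷ 514.1272 ≈ 0.920006.
That is a change of -8.00%.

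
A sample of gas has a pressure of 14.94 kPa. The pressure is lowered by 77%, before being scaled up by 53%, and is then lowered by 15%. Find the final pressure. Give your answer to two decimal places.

Each change multiplies by a factor: 0.23 × 1.53 × 0.85 = 0.299115.
14.94 × 0.299115 = 4.4687781 ≈ 4.47.

4.47 kPa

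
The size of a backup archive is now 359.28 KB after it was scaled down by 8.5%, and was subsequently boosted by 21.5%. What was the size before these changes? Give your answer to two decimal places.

323.17 KB

Undoing the 21.5% increase: 359.28 ÷ 1.215 ≈ 295.703704.
Undoing the 8.5% decrease: 295.703704 ÷ 0.915 ≈ 323.17 KB.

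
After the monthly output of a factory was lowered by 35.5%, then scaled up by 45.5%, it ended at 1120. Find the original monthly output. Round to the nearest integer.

1193

Undoing the 45.5% increase: 1120 ÷ 1.455 ≈ 769.75945.
Undoing the 35.5% decrease: 769.75945 ÷ 0.645 ≈ 1193.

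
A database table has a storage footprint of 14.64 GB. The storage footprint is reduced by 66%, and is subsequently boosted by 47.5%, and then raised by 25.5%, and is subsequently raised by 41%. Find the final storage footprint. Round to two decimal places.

66% decrease: 14.64 × 0.34 = 4.9776.
Apply the 47.5% increase: 4.9776 × 1.475 = 7.34196.
Apply the 25.5% increase: 7.34196 × 1.255 = 9.2141598.
41% increase: 9.2141598 × 1.41 = 12.991965318 ≈ 12.99.

12.99 GB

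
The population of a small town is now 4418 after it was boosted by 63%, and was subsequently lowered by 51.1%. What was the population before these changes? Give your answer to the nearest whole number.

5543

The overall multiplier applied was 1.63 × 0.489 = 0.79707.
So the original population was 4418 ÷ 0.79707 ≈ 5543.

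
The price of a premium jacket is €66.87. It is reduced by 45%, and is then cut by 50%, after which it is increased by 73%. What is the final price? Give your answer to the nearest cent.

Each change multiplies by a factor: 0.55 × 0.5 × 1.73 = 0.47575.
€66.87 × 0.47575 = €31.8134025 ≈ €31.81.

€31.81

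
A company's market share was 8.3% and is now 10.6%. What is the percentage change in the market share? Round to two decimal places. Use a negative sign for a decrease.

The change is 10.6 − 8.3 = 2.3 percentage points.
Relative to the original 8.3%, that is 2.3 ÷ 8.3 ≈ 27.71%.

27.71%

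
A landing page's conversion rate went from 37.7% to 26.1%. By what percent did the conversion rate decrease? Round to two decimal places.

30.77%

The change is 26.1 − 37.7 = -11.6 percentage points.
Relative to the original 37.7%, that is -11.6 ÷ 37.7 ≈ -30.77%.
So the conversion rate fell by 30.77%.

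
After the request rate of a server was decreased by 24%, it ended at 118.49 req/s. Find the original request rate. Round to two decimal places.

The overall multiplier applied was 0.76.
So the original request rate was 118.49 ÷ 0.76 ≈ 155.91 req/s.

155.91 req/s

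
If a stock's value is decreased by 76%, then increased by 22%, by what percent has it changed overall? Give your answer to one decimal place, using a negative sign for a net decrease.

-70.7%

The combined multiplier is 0.24 × 1.22 = 0.2928.
That corresponds to a decrease of 70.7%.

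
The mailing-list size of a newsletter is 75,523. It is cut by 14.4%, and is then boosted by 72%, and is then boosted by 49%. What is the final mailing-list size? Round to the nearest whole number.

Each change multiplies by a factor: 0.856 × 1.72 × 1.49 = 2.1937568.
75,523 × 2.1937568 = 165679.0948064 ≈ 165,679.

165,679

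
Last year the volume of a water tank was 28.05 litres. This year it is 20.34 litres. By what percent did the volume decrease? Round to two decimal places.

Change: 20.34 − 28.05 = -7.71.
Relative to the original: -7.71 ÷ 28.05 ≈ -27.49%.
So the volume decreased by 27.49%.

27.49%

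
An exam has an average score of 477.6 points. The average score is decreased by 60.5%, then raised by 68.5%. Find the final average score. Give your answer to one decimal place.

Apply the 60.5% decrease: 477.6 × 0.395 = 188.652.
68.5% increase: 188.652 × 1.685 = 317.87862 ≈ 317.9.

317.9 points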